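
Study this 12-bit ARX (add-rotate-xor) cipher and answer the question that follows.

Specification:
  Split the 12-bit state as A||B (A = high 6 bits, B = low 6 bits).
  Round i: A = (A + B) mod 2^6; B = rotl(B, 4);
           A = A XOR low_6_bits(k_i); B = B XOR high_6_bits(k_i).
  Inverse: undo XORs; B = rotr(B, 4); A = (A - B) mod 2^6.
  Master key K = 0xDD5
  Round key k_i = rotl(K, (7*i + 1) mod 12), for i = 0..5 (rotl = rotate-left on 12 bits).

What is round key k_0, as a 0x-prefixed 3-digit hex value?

K = 0xDD5
k_0 = rotl(K, (7*0+1) mod 12) = rotl(K, 1) = 0xBAB

0xBAB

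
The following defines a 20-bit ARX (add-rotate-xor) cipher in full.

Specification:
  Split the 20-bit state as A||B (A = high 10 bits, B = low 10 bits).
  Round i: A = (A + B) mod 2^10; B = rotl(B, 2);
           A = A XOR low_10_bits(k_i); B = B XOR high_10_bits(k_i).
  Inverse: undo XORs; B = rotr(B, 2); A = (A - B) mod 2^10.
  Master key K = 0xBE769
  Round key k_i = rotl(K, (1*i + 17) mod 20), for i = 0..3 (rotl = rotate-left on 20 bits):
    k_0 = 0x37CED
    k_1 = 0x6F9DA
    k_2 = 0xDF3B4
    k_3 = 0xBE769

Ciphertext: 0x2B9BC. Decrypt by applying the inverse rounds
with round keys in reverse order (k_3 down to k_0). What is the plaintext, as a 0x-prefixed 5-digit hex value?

0x8BE76

s_0 = ciphertext = 0x2B9BC
s_1 = InvRound(s_0, k_3) = 0x7D9D1
s_2 = InvRound(s_1, k_2) = 0x25DAB
s_3 = InvRound(s_2, k_1) = 0x12105
s_4 = InvRound(s_3, k_0) = 0x8BE76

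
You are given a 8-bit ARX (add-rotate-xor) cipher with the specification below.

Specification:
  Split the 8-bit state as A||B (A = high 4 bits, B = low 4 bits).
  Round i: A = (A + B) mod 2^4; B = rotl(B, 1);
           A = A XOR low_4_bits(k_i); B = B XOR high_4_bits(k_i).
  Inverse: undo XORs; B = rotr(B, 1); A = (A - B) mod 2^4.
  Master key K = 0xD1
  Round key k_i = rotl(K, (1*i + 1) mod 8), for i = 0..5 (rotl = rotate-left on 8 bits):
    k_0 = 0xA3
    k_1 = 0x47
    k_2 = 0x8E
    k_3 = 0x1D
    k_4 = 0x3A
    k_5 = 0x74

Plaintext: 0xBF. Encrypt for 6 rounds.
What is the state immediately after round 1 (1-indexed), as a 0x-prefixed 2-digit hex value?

s_0 = plaintext = 0xBF
s_1 = Round(s_0, k_0) = 0x95
s_2 = Round(s_1, k_1) = 0x9E
s_3 = Round(s_2, k_2) = 0x95
s_4 = Round(s_3, k_3) = 0x3B
s_5 = Round(s_4, k_4) = 0x44
s_6 = Round(s_5, k_5) = 0xCF

0x95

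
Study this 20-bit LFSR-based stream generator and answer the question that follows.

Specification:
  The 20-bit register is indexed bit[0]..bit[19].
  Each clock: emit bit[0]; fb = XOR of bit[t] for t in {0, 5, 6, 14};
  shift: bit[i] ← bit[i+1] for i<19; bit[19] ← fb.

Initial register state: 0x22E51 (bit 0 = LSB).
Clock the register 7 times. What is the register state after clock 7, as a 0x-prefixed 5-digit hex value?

reg_0 = 0x22E51
clock 1: out=1, reg = 0x11728
clock 2: out=0, reg = 0x88B94
clock 3: out=0, reg = 0x445CA
clock 4: out=0, reg = 0x222E5
clock 5: out=1, reg = 0x91172
clock 6: out=0, reg = 0x488B9
clock 7: out=1, reg = 0x2445C

0x2445C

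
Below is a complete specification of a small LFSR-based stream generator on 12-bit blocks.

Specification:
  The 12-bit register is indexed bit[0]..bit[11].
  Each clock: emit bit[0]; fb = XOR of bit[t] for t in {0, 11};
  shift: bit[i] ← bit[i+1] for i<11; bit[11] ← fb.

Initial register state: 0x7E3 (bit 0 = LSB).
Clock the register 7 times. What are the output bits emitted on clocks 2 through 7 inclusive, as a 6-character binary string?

100011

reg_0 = 0x7E3
clock 1: out=1, reg = 0xBF1
clock 2: out=1, reg = 0x5F8
clock 3: out=0, reg = 0x2FC
clock 4: out=0, reg = 0x17E
clock 5: out=0, reg = 0x0BF
clock 6: out=1, reg = 0x85F
clock 7: out=1, reg = 0x42F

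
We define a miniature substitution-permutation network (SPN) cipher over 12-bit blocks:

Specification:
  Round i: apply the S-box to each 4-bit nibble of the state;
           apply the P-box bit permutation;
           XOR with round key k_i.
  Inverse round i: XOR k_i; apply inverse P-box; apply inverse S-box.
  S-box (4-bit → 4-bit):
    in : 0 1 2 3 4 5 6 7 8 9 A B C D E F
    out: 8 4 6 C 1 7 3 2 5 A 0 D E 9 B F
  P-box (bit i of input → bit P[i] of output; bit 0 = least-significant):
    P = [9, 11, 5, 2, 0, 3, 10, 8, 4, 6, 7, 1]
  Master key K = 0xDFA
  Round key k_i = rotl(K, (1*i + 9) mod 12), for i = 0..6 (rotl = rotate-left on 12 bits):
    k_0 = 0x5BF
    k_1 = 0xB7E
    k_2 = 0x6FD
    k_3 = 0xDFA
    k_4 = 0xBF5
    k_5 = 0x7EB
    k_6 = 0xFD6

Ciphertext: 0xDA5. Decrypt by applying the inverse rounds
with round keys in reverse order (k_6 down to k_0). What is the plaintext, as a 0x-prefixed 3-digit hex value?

s_0 = ciphertext = 0xDA5
s_1 = InvRound(s_0, k_6) = 0xE48
s_2 = InvRound(s_1, k_5) = 0x3D2
s_3 = InvRound(s_2, k_4) = 0x04C
s_4 = InvRound(s_3, k_3) = 0xB3C
s_5 = InvRound(s_4, k_2) = 0x2B7
s_6 = InvRound(s_5, k_1) = 0x2E7
s_7 = InvRound(s_6, k_0) = 0x6C4

0x6C4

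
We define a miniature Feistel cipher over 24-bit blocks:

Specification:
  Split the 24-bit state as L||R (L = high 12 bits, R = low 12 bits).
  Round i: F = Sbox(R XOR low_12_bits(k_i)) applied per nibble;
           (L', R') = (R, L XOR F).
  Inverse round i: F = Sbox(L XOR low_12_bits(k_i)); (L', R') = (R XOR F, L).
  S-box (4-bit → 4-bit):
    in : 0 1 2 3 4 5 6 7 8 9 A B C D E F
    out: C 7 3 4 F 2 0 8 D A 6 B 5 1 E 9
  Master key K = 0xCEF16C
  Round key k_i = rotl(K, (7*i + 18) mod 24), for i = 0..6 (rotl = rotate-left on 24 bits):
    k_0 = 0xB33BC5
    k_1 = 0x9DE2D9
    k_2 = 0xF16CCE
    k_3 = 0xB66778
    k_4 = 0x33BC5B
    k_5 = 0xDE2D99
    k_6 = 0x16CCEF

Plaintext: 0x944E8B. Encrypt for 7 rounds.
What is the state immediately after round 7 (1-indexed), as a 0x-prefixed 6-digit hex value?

0x042A8C

s_0 = plaintext = 0x944E8B
s_1 = Round(s_0, k_0) = 0xE8BBBA
s_2 = Round(s_1, k_1) = 0xBBA48F
s_3 = Round(s_2, k_2) = 0x48F64D
s_4 = Round(s_3, k_3) = 0x64D3CD
s_5 = Round(s_4, k_4) = 0x3CDFED
s_6 = Round(s_5, k_5) = 0xFED042
s_7 = Round(s_6, k_6) = 0x042A8C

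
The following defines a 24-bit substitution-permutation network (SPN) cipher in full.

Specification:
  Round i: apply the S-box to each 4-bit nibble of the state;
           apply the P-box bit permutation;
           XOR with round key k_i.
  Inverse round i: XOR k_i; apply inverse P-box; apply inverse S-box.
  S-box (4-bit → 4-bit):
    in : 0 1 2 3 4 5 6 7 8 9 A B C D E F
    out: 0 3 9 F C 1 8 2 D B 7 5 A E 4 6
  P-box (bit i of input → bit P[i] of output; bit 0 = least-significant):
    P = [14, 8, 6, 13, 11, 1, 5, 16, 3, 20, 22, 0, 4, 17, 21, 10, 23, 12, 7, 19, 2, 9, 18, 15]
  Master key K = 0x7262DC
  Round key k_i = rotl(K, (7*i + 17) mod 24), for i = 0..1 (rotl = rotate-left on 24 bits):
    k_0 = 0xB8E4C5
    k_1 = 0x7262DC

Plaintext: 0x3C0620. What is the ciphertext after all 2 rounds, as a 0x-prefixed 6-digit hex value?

s_0 = plaintext = 0x3C0620
s_1 = Round(s_0, k_0) = 0xB57EC0
s_2 = Round(s_1, k_1) = 0xB562DA

0xB562DA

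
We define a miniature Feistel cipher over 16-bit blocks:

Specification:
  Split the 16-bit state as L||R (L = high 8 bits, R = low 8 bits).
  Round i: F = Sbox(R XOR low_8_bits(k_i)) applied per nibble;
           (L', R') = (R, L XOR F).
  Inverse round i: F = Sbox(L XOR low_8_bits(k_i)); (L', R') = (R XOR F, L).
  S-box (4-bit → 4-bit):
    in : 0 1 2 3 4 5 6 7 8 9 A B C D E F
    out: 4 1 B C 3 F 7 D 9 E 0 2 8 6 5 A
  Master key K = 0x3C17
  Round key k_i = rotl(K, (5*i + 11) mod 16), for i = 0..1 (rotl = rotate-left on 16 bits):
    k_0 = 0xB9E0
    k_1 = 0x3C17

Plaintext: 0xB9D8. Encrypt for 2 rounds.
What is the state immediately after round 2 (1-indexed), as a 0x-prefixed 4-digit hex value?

s_0 = plaintext = 0xB9D8
s_1 = Round(s_0, k_0) = 0xD870
s_2 = Round(s_1, k_1) = 0x70A5

0x70A5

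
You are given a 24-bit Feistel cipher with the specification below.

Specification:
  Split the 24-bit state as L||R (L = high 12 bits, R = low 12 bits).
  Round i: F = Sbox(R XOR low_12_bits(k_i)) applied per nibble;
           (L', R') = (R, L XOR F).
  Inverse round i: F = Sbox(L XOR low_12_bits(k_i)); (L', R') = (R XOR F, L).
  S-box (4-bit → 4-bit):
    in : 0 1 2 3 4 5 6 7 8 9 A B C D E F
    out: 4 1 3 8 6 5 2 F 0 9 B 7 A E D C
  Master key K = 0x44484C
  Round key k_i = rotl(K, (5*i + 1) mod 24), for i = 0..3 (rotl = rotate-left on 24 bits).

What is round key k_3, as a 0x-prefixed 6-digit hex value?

K = 0x44484C
k_0 = rotl(K, (5*0+1) mod 24) = rotl(K, 1) = 0x889098
k_1 = rotl(K, (5*1+1) mod 24) = rotl(K, 6) = 0x121311
k_2 = rotl(K, (5*2+1) mod 24) = rotl(K, 11) = 0x426222
k_3 = rotl(K, (5*3+1) mod 24) = rotl(K, 16) = 0x4C4448

0x4C4448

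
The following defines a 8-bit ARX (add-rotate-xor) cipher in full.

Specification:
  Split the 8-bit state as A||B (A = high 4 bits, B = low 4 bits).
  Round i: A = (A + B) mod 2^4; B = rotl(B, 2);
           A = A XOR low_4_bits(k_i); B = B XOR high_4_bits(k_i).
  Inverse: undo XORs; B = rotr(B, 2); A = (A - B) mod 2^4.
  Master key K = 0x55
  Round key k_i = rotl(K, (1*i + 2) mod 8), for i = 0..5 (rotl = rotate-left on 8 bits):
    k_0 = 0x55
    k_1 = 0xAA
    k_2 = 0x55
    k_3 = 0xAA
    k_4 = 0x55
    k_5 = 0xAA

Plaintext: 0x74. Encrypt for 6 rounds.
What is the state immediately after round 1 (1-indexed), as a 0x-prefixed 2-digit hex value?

s_0 = plaintext = 0x74
s_1 = Round(s_0, k_0) = 0xE4
s_2 = Round(s_1, k_1) = 0x8B
s_3 = Round(s_2, k_2) = 0x6B
s_4 = Round(s_3, k_3) = 0xB4
s_5 = Round(s_4, k_4) = 0xA4
s_6 = Round(s_5, k_5) = 0x4B

0xE4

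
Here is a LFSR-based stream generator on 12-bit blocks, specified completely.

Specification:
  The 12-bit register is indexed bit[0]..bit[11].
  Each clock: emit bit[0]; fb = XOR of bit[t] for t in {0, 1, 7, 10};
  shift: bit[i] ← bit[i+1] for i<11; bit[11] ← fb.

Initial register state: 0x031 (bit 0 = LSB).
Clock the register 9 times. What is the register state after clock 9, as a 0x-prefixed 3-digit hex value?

reg_0 = 0x031
clock 1: out=1, reg = 0x818
clock 2: out=0, reg = 0x40C
clock 3: out=0, reg = 0xA06
clock 4: out=0, reg = 0xD03
clock 5: out=1, reg = 0xE81
clock 6: out=1, reg = 0xF40
clock 7: out=0, reg = 0xFA0
clock 8: out=0, reg = 0x7D0
clock 9: out=0, reg = 0x3E8

0x3E8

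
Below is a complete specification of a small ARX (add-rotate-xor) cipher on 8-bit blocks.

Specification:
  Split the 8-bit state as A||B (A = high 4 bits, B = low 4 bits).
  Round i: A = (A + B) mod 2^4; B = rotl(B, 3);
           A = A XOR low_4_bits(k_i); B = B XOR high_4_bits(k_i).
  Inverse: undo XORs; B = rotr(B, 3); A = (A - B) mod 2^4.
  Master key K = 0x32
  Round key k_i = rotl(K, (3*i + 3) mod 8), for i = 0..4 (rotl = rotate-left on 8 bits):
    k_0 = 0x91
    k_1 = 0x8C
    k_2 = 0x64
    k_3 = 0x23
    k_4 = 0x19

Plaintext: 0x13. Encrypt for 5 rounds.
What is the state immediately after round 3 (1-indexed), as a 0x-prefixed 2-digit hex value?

0x52

s_0 = plaintext = 0x13
s_1 = Round(s_0, k_0) = 0x50
s_2 = Round(s_1, k_1) = 0x98
s_3 = Round(s_2, k_2) = 0x52
s_4 = Round(s_3, k_3) = 0x43
s_5 = Round(s_4, k_4) = 0xE8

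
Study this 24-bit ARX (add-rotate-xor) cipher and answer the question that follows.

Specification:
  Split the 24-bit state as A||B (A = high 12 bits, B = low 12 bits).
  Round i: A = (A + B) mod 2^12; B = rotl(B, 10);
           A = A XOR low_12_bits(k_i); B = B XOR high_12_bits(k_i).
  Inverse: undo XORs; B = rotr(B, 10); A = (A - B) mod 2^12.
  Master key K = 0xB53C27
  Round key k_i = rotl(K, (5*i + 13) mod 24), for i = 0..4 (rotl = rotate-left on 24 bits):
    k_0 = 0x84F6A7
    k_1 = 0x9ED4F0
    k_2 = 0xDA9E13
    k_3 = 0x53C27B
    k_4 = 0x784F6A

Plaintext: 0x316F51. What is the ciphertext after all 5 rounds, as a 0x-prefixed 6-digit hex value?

0xC8BDC9

s_0 = plaintext = 0x316F51
s_1 = Round(s_0, k_0) = 0x4C0F9B
s_2 = Round(s_1, k_1) = 0x0AB60B
s_3 = Round(s_2, k_2) = 0x8A502B
s_4 = Round(s_3, k_3) = 0xAAB936
s_5 = Round(s_4, k_4) = 0xC8BDC9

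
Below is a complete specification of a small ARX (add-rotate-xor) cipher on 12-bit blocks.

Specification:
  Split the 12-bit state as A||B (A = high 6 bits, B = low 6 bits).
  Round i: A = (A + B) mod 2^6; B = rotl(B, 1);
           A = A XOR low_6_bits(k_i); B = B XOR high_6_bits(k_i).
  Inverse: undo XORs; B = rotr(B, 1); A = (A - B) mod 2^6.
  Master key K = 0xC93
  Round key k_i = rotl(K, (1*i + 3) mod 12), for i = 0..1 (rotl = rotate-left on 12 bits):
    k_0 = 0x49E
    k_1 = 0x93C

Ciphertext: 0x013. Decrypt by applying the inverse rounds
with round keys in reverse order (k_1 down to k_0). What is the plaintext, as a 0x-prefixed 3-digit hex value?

s_0 = ciphertext = 0x013
s_1 = InvRound(s_0, k_1) = 0x07B
s_2 = InvRound(s_1, k_0) = 0xAF4

0xAF4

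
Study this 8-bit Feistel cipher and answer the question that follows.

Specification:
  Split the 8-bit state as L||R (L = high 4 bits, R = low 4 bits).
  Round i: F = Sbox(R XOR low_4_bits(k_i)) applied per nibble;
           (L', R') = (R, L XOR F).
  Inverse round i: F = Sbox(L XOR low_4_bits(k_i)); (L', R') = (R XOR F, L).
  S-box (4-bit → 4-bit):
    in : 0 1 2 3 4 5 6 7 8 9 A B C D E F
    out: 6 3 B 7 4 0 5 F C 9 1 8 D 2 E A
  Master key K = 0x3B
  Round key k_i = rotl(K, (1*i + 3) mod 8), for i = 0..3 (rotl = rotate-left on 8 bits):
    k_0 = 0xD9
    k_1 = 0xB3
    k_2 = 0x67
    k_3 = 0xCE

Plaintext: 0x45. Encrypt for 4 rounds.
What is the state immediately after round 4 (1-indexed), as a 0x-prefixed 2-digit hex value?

s_0 = plaintext = 0x45
s_1 = Round(s_0, k_0) = 0x59
s_2 = Round(s_1, k_1) = 0x94
s_3 = Round(s_2, k_2) = 0x4E
s_4 = Round(s_3, k_3) = 0xE2

0xE2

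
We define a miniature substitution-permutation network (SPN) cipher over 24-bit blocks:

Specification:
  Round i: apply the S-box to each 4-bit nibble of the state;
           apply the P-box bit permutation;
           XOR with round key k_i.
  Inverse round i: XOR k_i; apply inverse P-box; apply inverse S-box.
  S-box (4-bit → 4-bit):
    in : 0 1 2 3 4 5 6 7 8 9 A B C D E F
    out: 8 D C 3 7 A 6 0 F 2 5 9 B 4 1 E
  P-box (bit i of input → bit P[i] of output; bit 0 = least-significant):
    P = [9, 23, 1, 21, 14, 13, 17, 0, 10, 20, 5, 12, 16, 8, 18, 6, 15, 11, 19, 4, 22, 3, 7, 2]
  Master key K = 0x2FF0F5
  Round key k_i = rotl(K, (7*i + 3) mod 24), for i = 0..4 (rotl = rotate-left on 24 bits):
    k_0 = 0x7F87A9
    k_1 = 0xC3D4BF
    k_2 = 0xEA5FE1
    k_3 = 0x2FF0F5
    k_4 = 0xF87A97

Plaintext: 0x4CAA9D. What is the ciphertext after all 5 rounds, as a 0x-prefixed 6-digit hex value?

s_0 = plaintext = 0x4CAA9D
s_1 = Round(s_0, k_0) = 0x3A2B13
s_2 = Round(s_1, k_1) = 0x0D02F6
s_3 = Round(s_2, k_2) = 0x606F86
s_4 = Round(s_3, k_3) = 0xB9814E
s_5 = Round(s_4, k_4) = 0xBF05F3

0xBF05F3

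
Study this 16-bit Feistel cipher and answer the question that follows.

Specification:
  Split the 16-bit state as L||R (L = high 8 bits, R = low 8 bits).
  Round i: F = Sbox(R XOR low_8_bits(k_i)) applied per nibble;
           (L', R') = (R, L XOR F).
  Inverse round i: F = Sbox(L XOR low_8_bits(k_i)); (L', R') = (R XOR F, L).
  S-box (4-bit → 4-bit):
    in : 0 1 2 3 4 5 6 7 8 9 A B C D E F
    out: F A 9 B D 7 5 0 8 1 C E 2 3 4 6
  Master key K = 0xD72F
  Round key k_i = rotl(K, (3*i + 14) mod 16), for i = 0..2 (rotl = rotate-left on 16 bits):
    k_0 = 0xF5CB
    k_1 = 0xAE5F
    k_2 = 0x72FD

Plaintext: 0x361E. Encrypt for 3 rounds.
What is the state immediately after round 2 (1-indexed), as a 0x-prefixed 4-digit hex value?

0x016A

s_0 = plaintext = 0x361E
s_1 = Round(s_0, k_0) = 0x1E01
s_2 = Round(s_1, k_1) = 0x016A
s_3 = Round(s_2, k_2) = 0x6A11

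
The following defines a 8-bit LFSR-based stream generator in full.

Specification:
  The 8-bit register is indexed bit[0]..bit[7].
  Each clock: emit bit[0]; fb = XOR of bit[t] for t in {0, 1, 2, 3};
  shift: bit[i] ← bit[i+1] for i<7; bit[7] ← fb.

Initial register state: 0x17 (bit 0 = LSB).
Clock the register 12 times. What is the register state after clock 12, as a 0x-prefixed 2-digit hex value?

0xF3

reg_0 = 0x17
clock 1: out=1, reg = 0x8B
clock 2: out=1, reg = 0xC5
clock 3: out=1, reg = 0x62
clock 4: out=0, reg = 0xB1
clock 5: out=1, reg = 0xD8
clock 6: out=0, reg = 0xEC
clock 7: out=0, reg = 0x76
clock 8: out=0, reg = 0x3B
clock 9: out=1, reg = 0x9D
clock 10: out=1, reg = 0xCE
clock 11: out=0, reg = 0xE7
clock 12: out=1, reg = 0xF3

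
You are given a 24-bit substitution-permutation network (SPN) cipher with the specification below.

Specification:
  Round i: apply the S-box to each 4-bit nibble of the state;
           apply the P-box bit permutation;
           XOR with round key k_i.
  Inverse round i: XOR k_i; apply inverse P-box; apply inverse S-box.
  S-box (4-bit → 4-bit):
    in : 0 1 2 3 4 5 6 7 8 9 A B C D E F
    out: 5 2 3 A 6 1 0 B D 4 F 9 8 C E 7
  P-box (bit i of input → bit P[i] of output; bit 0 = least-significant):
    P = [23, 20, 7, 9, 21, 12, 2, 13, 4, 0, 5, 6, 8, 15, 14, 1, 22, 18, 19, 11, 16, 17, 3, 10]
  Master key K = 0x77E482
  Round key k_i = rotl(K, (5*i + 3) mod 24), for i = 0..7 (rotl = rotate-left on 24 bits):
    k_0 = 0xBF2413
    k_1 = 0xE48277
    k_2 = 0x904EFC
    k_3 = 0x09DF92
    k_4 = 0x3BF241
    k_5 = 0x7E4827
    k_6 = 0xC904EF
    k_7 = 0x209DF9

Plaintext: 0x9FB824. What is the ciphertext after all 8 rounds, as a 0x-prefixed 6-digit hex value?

s_0 = plaintext = 0x9FB824
s_1 = Round(s_0, k_0) = 0xC335E9
s_2 = Round(s_1, k_1) = 0xE03EE1
s_3 = Round(s_2, k_2) = 0xCAFA93
s_4 = Round(s_3, k_3) = 0x5510E7
s_5 = Round(s_4, k_4) = 0xEA4075
s_6 = Round(s_5, k_5) = 0x90B41F
s_7 = Round(s_6, k_6) = 0x111544
s_8 = Round(s_7, k_7) = 0x360D6D

0x360D6D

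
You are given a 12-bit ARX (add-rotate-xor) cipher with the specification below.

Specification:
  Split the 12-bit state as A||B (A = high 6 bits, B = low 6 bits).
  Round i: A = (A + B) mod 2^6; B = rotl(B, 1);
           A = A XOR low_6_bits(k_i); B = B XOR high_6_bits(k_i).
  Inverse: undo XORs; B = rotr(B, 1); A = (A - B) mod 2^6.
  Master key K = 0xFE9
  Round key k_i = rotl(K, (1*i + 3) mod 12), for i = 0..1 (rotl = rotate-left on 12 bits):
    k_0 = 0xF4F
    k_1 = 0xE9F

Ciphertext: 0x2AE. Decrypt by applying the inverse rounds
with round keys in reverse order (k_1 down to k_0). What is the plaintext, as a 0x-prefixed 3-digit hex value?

0x27B

s_0 = ciphertext = 0x2AE
s_1 = InvRound(s_0, k_1) = 0x2CA
s_2 = InvRound(s_1, k_0) = 0x27B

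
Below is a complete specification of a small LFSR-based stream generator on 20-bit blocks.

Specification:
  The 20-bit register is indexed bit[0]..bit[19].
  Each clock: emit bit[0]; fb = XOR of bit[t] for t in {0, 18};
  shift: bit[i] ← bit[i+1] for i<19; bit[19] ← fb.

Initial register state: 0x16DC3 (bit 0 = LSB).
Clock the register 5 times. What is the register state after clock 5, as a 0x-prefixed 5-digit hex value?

0xF8B6E

reg_0 = 0x16DC3
clock 1: out=1, reg = 0x8B6E1
clock 2: out=1, reg = 0xC5B70
clock 3: out=0, reg = 0xE2DB8
clock 4: out=0, reg = 0xF16DC
clock 5: out=0, reg = 0xF8B6E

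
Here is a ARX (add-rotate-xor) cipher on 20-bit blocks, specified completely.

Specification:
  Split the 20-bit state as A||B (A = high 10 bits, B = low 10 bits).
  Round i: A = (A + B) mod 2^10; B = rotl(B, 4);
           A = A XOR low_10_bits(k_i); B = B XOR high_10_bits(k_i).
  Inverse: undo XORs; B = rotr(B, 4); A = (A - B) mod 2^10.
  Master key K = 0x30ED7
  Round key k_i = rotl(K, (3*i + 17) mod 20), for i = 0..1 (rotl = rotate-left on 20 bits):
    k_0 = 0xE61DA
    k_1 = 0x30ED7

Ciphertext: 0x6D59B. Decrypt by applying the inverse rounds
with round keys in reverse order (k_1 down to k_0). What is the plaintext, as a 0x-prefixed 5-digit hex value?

0x4FF58

s_0 = ciphertext = 0x6D59B
s_1 = InvRound(s_0, k_1) = 0x53615
s_2 = InvRound(s_1, k_0) = 0x4FF58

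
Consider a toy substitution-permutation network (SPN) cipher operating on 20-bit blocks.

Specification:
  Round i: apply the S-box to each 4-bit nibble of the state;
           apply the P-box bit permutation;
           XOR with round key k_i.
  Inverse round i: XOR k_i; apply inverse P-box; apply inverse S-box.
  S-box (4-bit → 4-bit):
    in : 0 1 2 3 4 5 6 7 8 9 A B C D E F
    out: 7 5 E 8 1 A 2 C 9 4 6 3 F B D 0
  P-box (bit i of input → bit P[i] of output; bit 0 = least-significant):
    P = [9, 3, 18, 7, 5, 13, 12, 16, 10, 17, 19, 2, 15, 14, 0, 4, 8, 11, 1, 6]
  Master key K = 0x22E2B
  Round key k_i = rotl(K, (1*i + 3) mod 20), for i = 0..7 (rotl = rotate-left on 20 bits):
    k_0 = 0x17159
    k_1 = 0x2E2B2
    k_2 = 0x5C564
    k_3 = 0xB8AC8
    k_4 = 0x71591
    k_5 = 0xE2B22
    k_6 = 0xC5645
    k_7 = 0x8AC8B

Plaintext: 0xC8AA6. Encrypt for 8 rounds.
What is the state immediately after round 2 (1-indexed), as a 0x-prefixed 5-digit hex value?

s_0 = plaintext = 0xC8AA6
s_1 = Round(s_0, k_0) = 0xBC803
s_2 = Round(s_1, k_1) = 0x21F07
s_3 = Round(s_2, k_2) = 0x17D87
s_4 = Round(s_3, k_3) = 0xC8F7F
s_5 = Round(s_4, k_4) = 0x68CC3
s_6 = Round(s_5, k_5) = 0x59796
s_7 = Round(s_6, k_6) = 0x44E08
s_8 = Round(s_7, k_7) = 0x01B2F

0x21F07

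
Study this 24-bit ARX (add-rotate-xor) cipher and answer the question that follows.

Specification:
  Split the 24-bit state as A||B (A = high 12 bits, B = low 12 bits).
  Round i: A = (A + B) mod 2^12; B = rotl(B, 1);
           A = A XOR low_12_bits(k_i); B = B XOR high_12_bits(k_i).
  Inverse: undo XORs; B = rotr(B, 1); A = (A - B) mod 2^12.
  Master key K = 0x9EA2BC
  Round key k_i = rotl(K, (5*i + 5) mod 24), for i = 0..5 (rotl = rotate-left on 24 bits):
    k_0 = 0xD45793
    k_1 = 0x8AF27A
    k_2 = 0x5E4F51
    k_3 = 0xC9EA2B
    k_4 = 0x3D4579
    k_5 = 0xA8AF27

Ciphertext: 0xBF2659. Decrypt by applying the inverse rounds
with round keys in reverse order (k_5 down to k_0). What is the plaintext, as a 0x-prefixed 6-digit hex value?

s_0 = ciphertext = 0xBF2659
s_1 = InvRound(s_0, k_5) = 0x66CE69
s_2 = InvRound(s_1, k_4) = 0x437EDE
s_3 = InvRound(s_2, k_3) = 0xCFC120
s_4 = InvRound(s_3, k_2) = 0x14B262
s_5 = InvRound(s_4, k_1) = 0x5CBD66
s_6 = InvRound(s_5, k_0) = 0xA47811

0xA47811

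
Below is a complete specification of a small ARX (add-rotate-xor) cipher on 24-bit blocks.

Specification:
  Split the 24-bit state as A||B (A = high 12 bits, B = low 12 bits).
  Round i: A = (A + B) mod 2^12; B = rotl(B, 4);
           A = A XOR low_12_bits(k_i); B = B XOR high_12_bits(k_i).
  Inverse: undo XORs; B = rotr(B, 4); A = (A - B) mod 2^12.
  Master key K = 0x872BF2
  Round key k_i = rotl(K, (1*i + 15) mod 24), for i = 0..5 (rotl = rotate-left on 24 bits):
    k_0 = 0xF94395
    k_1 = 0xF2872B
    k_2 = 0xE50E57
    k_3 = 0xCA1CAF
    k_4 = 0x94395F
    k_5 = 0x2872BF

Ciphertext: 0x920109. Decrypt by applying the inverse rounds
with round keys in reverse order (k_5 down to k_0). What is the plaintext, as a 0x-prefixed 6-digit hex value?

0x715E5B

s_0 = ciphertext = 0x920109
s_1 = InvRound(s_0, k_5) = 0xD67E38
s_2 = InvRound(s_1, k_4) = 0x8C1B77
s_3 = InvRound(s_2, k_3) = 0xDF167D
s_4 = InvRound(s_3, k_2) = 0x624D82
s_5 = InvRound(s_4, k_1) = 0x6E5A2A
s_6 = InvRound(s_5, k_0) = 0x715E5B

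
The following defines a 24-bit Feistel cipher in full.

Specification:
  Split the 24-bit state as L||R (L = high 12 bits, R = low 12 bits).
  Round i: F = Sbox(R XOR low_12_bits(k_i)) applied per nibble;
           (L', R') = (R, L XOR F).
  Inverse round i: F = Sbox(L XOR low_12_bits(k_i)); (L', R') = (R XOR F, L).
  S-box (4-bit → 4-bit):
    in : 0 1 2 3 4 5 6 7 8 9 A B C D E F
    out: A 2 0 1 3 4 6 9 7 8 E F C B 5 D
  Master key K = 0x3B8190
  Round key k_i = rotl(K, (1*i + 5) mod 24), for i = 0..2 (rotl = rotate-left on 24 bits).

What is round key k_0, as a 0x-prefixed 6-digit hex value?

0x703207

K = 0x3B8190
k_0 = rotl(K, (1*0+5) mod 24) = rotl(K, 5) = 0x703207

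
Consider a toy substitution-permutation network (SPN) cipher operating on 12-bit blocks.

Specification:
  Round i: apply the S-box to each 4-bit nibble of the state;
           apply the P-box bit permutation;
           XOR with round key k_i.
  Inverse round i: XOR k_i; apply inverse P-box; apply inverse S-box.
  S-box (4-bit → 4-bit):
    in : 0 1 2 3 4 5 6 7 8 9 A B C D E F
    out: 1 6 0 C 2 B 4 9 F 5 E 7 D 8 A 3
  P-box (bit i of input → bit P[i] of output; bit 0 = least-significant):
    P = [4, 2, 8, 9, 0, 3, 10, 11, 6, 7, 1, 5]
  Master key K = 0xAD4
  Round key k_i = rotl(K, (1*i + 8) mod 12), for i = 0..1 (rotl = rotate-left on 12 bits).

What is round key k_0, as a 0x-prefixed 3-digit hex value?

0x4AD

K = 0xAD4
k_0 = rotl(K, (1*0+8) mod 12) = rotl(K, 8) = 0x4AD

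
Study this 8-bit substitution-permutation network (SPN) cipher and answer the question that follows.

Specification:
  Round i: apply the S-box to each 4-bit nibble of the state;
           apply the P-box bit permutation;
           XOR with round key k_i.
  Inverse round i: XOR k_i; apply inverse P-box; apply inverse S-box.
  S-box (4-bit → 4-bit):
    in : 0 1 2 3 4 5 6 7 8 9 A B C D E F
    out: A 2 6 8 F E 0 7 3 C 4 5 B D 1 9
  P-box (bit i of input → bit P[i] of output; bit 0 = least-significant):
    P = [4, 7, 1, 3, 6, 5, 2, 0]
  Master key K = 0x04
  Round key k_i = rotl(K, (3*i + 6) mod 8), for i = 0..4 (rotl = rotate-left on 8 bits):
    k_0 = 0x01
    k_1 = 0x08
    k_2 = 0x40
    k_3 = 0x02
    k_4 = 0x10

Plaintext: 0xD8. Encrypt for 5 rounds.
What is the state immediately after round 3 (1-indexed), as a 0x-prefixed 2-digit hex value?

s_0 = plaintext = 0xD8
s_1 = Round(s_0, k_0) = 0xD4
s_2 = Round(s_1, k_1) = 0xD7
s_3 = Round(s_2, k_2) = 0x97
s_4 = Round(s_3, k_3) = 0x95
s_5 = Round(s_4, k_4) = 0x9F

0x97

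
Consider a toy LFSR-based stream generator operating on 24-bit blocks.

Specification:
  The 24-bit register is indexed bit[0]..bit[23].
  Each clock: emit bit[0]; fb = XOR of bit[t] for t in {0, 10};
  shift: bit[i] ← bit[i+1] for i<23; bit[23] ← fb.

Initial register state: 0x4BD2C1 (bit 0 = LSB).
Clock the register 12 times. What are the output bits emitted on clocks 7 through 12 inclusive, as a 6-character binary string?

reg_0 = 0x4BD2C1
clock 1: out=1, reg = 0xA5E960
clock 2: out=0, reg = 0x52F4B0
clock 3: out=0, reg = 0xA97A58
clock 4: out=0, reg = 0x54BD2C
clock 5: out=0, reg = 0xAA5E96
clock 6: out=0, reg = 0xD52F4B
clock 7: out=1, reg = 0x6A97A5
clock 8: out=1, reg = 0x354BD2
clock 9: out=0, reg = 0x1AA5E9
clock 10: out=1, reg = 0x0D52F4
clock 11: out=0, reg = 0x06A97A
clock 12: out=0, reg = 0x0354BD

110100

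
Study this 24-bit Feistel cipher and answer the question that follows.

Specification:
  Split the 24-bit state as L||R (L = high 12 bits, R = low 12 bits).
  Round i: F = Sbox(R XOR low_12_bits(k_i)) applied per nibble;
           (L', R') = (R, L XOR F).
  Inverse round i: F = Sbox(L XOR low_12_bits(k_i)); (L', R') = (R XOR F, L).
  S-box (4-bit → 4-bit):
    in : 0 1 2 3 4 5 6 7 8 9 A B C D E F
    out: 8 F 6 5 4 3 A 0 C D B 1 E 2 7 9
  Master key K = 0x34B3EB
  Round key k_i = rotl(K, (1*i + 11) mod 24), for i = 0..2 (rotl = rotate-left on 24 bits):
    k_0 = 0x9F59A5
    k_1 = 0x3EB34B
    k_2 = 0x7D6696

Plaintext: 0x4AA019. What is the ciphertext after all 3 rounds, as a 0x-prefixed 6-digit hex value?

0xB80B4E

s_0 = plaintext = 0x4AA019
s_1 = Round(s_0, k_0) = 0x0199B4
s_2 = Round(s_1, k_1) = 0x9B4B80
s_3 = Round(s_2, k_2) = 0xB80B4E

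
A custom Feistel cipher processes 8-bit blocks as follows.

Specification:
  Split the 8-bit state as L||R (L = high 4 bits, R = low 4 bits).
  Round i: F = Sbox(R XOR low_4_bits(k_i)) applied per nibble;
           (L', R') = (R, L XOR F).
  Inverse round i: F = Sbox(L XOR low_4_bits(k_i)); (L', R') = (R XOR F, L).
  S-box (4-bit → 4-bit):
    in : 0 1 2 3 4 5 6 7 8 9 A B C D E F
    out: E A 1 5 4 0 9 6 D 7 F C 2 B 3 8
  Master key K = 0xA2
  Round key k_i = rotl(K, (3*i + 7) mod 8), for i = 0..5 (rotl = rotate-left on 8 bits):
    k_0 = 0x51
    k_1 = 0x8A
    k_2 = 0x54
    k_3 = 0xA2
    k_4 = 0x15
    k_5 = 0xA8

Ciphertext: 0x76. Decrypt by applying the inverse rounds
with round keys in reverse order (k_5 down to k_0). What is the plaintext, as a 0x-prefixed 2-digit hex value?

0x66

s_0 = ciphertext = 0x76
s_1 = InvRound(s_0, k_5) = 0xE7
s_2 = InvRound(s_1, k_4) = 0xBE
s_3 = InvRound(s_2, k_3) = 0x9B
s_4 = InvRound(s_3, k_2) = 0x09
s_5 = InvRound(s_4, k_1) = 0x60
s_6 = InvRound(s_5, k_0) = 0x66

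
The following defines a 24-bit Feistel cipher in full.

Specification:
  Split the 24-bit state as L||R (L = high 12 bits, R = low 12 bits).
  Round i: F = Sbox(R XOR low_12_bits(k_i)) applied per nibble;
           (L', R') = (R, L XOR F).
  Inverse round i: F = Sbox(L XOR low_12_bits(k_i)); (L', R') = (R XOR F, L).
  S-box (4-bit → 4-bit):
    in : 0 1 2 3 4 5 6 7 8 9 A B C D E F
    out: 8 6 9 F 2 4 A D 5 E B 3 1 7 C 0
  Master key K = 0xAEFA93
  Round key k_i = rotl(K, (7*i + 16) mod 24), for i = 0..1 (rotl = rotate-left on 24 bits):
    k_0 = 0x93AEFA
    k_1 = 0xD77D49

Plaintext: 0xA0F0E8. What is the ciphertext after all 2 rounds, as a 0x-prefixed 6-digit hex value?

0x666378

s_0 = plaintext = 0xA0F0E8
s_1 = Round(s_0, k_0) = 0x0E8666
s_2 = Round(s_1, k_1) = 0x666378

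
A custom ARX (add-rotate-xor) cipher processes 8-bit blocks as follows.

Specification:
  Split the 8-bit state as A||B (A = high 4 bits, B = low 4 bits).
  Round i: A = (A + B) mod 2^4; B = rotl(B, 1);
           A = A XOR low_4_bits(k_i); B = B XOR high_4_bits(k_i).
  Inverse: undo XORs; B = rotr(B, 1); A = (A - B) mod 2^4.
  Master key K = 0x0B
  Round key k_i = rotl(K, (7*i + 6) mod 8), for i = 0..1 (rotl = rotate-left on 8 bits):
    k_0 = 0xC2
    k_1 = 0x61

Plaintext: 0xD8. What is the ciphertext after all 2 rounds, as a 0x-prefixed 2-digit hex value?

0x5D

s_0 = plaintext = 0xD8
s_1 = Round(s_0, k_0) = 0x7D
s_2 = Round(s_1, k_1) = 0x5D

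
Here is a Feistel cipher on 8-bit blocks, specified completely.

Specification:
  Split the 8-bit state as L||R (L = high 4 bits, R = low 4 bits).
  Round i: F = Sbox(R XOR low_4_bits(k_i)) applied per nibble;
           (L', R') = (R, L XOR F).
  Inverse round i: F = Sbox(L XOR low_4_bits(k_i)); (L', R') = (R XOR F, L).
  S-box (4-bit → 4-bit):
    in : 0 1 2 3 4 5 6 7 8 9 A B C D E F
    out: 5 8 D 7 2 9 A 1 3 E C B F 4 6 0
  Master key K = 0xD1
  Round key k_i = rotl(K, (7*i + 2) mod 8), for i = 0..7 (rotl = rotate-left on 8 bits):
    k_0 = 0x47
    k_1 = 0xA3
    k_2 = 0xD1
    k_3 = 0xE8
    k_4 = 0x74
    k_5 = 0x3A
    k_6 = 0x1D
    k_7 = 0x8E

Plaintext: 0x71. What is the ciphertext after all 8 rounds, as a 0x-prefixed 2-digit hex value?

0xA9

s_0 = plaintext = 0x71
s_1 = Round(s_0, k_0) = 0x1D
s_2 = Round(s_1, k_1) = 0xD7
s_3 = Round(s_2, k_2) = 0x77
s_4 = Round(s_3, k_3) = 0x77
s_5 = Round(s_4, k_4) = 0x70
s_6 = Round(s_5, k_5) = 0x0B
s_7 = Round(s_6, k_6) = 0xBA
s_8 = Round(s_7, k_7) = 0xA9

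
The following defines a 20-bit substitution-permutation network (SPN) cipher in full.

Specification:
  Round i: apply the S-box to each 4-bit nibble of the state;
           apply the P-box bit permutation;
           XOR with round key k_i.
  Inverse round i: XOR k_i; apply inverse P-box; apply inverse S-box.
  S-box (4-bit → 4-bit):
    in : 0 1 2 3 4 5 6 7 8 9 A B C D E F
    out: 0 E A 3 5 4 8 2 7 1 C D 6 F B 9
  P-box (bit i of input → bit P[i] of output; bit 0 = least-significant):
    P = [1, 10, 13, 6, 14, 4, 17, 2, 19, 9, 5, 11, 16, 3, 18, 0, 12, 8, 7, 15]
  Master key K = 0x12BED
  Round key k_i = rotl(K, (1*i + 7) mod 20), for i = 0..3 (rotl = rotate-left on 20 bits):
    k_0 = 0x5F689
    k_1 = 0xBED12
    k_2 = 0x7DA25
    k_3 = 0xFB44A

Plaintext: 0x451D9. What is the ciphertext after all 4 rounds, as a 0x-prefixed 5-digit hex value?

0x734EF

s_0 = plaintext = 0x451D9
s_1 = Round(s_0, k_0) = 0x3AC3F
s_2 = Round(s_1, k_1) = 0xFBE61
s_3 = Round(s_2, k_2) = 0xA6460
s_4 = Round(s_3, k_3) = 0x734EF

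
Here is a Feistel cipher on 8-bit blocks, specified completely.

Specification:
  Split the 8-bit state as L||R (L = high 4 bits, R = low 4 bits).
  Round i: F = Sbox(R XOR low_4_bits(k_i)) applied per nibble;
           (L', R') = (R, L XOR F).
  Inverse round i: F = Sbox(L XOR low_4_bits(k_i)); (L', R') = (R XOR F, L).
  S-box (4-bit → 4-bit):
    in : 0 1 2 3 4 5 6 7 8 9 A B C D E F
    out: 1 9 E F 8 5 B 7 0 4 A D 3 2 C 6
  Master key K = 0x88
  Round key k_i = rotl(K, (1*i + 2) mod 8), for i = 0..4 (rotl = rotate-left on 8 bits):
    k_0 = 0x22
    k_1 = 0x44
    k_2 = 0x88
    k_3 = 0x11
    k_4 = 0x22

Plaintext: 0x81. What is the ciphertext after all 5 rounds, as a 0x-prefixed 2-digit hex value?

0xC0

s_0 = plaintext = 0x81
s_1 = Round(s_0, k_0) = 0x17
s_2 = Round(s_1, k_1) = 0x7E
s_3 = Round(s_2, k_2) = 0xEC
s_4 = Round(s_3, k_3) = 0xCC
s_5 = Round(s_4, k_4) = 0xC0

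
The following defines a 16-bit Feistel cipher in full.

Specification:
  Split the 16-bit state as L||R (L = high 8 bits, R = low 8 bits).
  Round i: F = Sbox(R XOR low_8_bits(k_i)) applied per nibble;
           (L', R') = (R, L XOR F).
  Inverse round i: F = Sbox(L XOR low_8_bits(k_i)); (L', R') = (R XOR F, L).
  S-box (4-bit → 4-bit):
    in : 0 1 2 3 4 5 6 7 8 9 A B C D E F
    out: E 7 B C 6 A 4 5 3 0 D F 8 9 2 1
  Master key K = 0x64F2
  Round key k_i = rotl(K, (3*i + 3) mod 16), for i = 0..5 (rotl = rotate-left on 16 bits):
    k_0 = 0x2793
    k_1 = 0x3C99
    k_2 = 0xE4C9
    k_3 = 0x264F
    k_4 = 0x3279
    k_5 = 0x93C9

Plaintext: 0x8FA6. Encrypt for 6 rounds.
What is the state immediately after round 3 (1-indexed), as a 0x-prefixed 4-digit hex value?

0x3E50

s_0 = plaintext = 0x8FA6
s_1 = Round(s_0, k_0) = 0xA645
s_2 = Round(s_1, k_1) = 0x453E
s_3 = Round(s_2, k_2) = 0x3E50
s_4 = Round(s_3, k_3) = 0x504F
s_5 = Round(s_4, k_4) = 0x4F94
s_6 = Round(s_5, k_5) = 0x94E6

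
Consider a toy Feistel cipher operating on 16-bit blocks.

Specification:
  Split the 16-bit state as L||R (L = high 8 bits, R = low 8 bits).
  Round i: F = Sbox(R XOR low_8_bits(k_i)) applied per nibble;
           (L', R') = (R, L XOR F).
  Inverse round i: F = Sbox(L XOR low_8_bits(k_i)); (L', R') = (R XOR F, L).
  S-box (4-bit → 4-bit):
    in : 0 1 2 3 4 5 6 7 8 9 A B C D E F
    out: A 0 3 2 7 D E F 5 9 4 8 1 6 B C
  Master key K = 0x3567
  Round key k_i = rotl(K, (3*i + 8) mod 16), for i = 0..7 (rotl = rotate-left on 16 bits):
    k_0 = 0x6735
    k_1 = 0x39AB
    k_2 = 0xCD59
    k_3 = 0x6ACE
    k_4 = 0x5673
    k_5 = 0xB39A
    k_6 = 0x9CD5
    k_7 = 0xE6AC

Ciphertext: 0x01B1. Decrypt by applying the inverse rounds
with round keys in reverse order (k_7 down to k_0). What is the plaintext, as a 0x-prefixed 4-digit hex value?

0x4CD5

s_0 = ciphertext = 0x01B1
s_1 = InvRound(s_0, k_7) = 0xF701
s_2 = InvRound(s_1, k_6) = 0x32F7
s_3 = InvRound(s_2, k_5) = 0xB232
s_4 = InvRound(s_3, k_4) = 0x22B2
s_5 = InvRound(s_4, k_3) = 0x0322
s_6 = InvRound(s_5, k_2) = 0xF603
s_7 = InvRound(s_6, k_1) = 0xD5F6
s_8 = InvRound(s_7, k_0) = 0x4CD5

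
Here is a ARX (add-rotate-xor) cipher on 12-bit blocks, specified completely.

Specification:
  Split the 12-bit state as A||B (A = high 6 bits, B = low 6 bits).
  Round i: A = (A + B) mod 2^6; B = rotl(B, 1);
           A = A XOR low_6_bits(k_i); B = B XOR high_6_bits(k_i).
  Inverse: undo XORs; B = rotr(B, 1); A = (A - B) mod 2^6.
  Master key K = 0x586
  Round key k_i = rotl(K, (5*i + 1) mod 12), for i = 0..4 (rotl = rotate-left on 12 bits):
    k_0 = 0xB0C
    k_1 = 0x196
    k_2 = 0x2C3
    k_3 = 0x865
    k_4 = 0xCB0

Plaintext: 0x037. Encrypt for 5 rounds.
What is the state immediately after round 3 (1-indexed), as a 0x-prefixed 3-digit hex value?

0xACB

s_0 = plaintext = 0x037
s_1 = Round(s_0, k_0) = 0xEC3
s_2 = Round(s_1, k_1) = 0xA00
s_3 = Round(s_2, k_2) = 0xACB
s_4 = Round(s_3, k_3) = 0x4F7
s_5 = Round(s_4, k_4) = 0xE9D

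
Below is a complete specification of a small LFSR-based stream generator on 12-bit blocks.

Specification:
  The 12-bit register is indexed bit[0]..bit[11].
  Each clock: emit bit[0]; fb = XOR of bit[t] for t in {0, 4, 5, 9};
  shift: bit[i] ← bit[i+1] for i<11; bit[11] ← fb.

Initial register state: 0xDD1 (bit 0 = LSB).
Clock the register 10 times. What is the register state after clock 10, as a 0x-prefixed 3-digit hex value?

0x513

reg_0 = 0xDD1
clock 1: out=1, reg = 0x6E8
clock 2: out=0, reg = 0x374
clock 3: out=0, reg = 0x9BA
clock 4: out=0, reg = 0x4DD
clock 5: out=1, reg = 0x26E
clock 6: out=0, reg = 0x137
clock 7: out=1, reg = 0x89B
clock 8: out=1, reg = 0x44D
clock 9: out=1, reg = 0xA26
clock 10: out=0, reg = 0x513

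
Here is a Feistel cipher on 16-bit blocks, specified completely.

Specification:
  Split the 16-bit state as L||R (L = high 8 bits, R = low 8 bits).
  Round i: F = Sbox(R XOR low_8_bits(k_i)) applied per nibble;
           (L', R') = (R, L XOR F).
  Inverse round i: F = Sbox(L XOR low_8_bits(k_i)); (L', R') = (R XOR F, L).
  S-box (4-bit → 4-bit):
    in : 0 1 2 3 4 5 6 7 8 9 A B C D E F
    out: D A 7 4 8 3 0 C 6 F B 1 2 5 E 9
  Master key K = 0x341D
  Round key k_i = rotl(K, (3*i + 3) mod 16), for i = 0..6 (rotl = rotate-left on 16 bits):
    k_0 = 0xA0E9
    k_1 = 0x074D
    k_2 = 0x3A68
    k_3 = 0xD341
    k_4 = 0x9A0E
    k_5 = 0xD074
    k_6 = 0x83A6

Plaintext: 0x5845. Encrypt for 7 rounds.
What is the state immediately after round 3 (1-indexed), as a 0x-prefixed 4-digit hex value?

s_0 = plaintext = 0x5845
s_1 = Round(s_0, k_0) = 0x45EA
s_2 = Round(s_1, k_1) = 0xEAF9
s_3 = Round(s_2, k_2) = 0xF910
s_4 = Round(s_3, k_3) = 0x10C3
s_5 = Round(s_4, k_4) = 0xC335
s_6 = Round(s_5, k_5) = 0x3549
s_7 = Round(s_6, k_6) = 0x49DC

0xF910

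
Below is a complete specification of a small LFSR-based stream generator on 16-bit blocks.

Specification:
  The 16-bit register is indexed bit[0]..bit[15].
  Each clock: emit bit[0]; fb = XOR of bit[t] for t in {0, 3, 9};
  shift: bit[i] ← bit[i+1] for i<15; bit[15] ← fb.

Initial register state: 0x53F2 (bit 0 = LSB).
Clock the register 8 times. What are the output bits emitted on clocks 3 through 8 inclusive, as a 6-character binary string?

reg_0 = 0x53F2
clock 1: out=0, reg = 0xA9F9
clock 2: out=1, reg = 0x54FC
clock 3: out=0, reg = 0xAA7E
clock 4: out=0, reg = 0x553F
clock 5: out=1, reg = 0x2A9F
clock 6: out=1, reg = 0x954F
clock 7: out=1, reg = 0x4AA7
clock 8: out=1, reg = 0x2553

001111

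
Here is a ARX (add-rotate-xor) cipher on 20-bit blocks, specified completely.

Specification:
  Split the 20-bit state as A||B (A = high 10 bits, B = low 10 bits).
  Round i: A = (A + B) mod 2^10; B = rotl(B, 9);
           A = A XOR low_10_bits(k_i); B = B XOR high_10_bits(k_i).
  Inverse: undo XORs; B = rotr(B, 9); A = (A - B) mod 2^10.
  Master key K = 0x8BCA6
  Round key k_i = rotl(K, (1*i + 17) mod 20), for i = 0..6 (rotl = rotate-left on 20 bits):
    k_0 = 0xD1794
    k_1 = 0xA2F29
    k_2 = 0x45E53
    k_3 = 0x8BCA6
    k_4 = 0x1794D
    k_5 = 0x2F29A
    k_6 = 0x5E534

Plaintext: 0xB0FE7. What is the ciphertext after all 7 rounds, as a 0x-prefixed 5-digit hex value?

s_0 = plaintext = 0xB0FE7
s_1 = Round(s_0, k_0) = 0x4F8B6
s_2 = Round(s_1, k_1) = 0xB76D0
s_3 = Round(s_2, k_2) = 0xFF87F
s_4 = Round(s_3, k_3) = 0x36C10
s_5 = Round(s_4, k_4) = 0x69856
s_6 = Round(s_5, k_5) = 0xD9897
s_7 = Round(s_6, k_6) = 0xB2732

0xB2732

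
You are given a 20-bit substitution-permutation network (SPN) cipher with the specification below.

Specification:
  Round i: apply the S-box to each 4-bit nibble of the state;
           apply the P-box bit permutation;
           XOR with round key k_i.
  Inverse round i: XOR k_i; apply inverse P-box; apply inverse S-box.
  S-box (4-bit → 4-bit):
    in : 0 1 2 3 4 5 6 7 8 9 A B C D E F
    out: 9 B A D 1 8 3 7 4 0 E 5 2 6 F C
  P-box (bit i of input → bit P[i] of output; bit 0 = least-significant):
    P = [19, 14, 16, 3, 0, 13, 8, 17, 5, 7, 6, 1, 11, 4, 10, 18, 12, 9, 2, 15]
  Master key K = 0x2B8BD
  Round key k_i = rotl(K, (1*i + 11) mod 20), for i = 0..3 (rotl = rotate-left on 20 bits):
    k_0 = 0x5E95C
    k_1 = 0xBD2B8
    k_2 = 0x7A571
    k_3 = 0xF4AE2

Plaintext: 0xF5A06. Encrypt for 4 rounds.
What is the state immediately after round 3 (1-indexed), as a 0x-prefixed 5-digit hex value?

s_0 = plaintext = 0xF5A06
s_1 = Round(s_0, k_0) = 0xB299B
s_2 = Round(s_1, k_1) = 0x6C2AC
s_3 = Round(s_2, k_2) = 0x5D6E3
s_4 = Round(s_3, k_3) = 0x4EF5B

0x5D6E3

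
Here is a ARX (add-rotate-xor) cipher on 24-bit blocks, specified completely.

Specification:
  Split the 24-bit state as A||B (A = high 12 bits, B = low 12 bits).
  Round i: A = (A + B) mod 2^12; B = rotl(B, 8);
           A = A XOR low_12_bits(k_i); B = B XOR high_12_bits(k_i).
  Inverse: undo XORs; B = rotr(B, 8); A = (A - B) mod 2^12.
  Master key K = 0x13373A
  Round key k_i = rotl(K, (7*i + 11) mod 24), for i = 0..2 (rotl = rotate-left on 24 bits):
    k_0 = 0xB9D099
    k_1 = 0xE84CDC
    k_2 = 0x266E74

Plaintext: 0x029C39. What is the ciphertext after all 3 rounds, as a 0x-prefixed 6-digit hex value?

0xA5236C

s_0 = plaintext = 0x029C39
s_1 = Round(s_0, k_0) = 0xCFB25E
s_2 = Round(s_1, k_1) = 0x3850A1
s_3 = Round(s_2, k_2) = 0xA5236C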